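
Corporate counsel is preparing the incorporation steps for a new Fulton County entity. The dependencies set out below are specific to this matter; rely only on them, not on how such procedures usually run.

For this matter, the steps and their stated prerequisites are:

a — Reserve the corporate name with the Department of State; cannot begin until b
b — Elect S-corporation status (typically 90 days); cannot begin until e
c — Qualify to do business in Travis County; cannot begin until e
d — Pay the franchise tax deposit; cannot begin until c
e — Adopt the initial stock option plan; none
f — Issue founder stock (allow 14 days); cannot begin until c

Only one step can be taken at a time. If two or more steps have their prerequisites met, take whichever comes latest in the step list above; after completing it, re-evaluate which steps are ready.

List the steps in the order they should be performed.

e, c, f, d, b, a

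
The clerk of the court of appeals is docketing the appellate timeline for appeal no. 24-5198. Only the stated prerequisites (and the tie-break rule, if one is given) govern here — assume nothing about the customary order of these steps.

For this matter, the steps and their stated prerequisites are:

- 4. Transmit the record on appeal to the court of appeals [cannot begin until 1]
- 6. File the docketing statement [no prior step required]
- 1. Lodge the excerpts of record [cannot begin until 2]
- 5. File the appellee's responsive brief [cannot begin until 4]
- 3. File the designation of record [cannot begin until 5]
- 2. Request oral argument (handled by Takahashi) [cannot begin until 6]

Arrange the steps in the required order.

6, 2, 1, 4, 5, 3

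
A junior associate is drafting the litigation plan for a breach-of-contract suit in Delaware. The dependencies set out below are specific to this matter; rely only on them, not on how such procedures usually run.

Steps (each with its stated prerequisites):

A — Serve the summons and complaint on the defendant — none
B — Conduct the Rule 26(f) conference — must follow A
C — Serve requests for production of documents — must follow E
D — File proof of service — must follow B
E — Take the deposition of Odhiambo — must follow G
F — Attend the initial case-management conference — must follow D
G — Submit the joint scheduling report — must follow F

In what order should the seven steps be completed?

A has no prerequisites → A first.
That leaves B as the only ready step → B.
D needed B, now all done → D.
F needed D, now all done → F.
G needed F, now all done → G.
E needed G, now all done → E.
C is the only step now ready → C.

A B D F G E C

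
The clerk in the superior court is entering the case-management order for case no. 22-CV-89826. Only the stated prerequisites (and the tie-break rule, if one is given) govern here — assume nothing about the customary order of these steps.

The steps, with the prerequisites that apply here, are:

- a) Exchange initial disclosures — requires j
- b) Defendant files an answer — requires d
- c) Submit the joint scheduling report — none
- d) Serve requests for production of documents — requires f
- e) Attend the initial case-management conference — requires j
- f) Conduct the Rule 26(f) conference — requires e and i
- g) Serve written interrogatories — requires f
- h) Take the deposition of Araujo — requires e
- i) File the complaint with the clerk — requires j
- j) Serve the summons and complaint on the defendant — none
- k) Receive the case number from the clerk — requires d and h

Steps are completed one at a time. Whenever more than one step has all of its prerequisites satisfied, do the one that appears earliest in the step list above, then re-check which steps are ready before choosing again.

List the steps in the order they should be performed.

c → j → a → e → h → i → f → d → b → g → k

Nothing is required for c and j. c is listed earlier → c first.
j is the only step now ready → j.
a, e and i are all available; a is listed earlier → a.
Ready: e and i. e is listed earlier → e.
Now h and i have their prerequisites met. h is listed earlier, so h next.
i is the only step now ready → i.
f is the only step now ready → f.
Ready: d and g. d is listed earlier → d.
b, g and k are all available; b is listed earlier → b.
g and k are both available; g is listed earlier → g.
k needed d and h, now all done → k.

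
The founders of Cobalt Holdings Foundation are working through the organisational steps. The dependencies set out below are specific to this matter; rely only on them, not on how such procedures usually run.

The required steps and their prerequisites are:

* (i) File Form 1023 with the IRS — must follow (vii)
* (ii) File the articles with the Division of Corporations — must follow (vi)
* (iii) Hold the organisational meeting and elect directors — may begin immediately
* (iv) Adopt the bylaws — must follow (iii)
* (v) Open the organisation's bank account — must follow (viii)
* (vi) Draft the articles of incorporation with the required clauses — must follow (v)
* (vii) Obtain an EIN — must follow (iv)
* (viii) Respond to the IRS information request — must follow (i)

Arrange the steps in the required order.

(iii) is the only step with nothing outstanding, so it goes first.
(iv) needed (iii), now all done → (iv).
(vii) needed (iv), now all done → (vii).
(i) needed (vii), now all done → (i).
(viii) needed (i), now all done → (viii).
That leaves (v) as the only ready step → (v).
(vi) needed (v), now all done → (vi).
Next only (ii) has its prerequisites met → (ii).

(iii) (iv) (vii) (i) (viii) (v) (vi) (ii)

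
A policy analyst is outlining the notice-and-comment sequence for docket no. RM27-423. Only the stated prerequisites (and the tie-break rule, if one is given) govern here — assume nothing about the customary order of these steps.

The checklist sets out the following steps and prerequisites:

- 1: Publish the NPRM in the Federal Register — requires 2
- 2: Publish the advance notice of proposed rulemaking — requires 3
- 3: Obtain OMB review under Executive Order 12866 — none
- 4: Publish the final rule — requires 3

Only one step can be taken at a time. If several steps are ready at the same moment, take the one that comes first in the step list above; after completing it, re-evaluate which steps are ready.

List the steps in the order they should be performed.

3 is the only step with nothing outstanding, so it goes first.
2 and 4 are both available; 2 is listed earlier → 2.
Ready: 1 and 4. 1 is listed earlier → 1.
4 needed 3, now all done → 4.

3, 2, 1, 4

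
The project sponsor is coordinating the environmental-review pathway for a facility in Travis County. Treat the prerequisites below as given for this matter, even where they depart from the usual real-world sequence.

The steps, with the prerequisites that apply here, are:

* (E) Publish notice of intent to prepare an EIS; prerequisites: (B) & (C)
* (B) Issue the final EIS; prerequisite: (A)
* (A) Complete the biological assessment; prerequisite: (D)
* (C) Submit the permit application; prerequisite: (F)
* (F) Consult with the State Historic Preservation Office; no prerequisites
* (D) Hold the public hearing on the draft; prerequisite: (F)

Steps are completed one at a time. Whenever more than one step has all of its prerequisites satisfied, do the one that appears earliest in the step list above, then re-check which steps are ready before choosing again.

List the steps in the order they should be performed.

(F), (C), (D), (A), (B), (E)

Only (F) has no prerequisites, so it is first.
Ready: (C) and (D). (C) is listed earlier → (C).
(D) needed (F), now all done → (D).
That leaves (A) as the only ready step → (A).
That leaves (B) as the only ready step → (B).
That leaves (E) as the only ready step → (E).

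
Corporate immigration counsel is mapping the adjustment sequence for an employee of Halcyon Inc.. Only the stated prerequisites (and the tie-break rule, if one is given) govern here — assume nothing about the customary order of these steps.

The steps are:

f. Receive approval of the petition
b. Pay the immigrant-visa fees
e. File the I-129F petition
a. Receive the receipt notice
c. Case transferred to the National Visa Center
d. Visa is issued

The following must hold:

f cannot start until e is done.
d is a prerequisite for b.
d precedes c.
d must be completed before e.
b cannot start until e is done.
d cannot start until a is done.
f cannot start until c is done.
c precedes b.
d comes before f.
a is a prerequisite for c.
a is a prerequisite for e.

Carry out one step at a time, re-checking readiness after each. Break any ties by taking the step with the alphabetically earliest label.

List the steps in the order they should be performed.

a, d, c, e, b, f

a has no prerequisites → a first.
d needed a, now all done → d.
Now c and e have their prerequisites met. c has the earlier label, so c next.
e needed a and d, now all done → e.
Ready: b and f. b has the earlier label → b.
f needed c, d and e, now all done → f.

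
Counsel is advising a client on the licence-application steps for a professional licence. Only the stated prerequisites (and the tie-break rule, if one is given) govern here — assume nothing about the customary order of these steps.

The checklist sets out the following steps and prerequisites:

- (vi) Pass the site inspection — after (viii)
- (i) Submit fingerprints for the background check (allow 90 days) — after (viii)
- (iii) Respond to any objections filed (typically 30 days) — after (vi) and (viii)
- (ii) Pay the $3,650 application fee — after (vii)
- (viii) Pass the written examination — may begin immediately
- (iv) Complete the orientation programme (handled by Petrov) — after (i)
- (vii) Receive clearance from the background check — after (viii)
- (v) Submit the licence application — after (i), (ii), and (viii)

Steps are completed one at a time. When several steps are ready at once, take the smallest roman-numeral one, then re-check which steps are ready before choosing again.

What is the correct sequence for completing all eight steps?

(viii) (i) (iv) (vi) (iii) (vii) (ii) (v)

(viii) is the only step with nothing outstanding, so it goes first.
Now (i), (vi) and (vii) have their prerequisites met. (i) has the earlier label, so (i) next.
Now (iv), (vi) and (vii) have their prerequisites met. (iv) has the earlier label, so (iv) next.
Now (vi) and (vii) have their prerequisites met. (vi) has the earlier label, so (vi) next.
(iii) now also ready, so the ready set is {(iii), (vii)}; (iii) has the earlier label → (iii).
(vii) needed (viii), now all done → (vii).
Next only (ii) has its prerequisites met → (ii).
(v) is the only step now ready → (v).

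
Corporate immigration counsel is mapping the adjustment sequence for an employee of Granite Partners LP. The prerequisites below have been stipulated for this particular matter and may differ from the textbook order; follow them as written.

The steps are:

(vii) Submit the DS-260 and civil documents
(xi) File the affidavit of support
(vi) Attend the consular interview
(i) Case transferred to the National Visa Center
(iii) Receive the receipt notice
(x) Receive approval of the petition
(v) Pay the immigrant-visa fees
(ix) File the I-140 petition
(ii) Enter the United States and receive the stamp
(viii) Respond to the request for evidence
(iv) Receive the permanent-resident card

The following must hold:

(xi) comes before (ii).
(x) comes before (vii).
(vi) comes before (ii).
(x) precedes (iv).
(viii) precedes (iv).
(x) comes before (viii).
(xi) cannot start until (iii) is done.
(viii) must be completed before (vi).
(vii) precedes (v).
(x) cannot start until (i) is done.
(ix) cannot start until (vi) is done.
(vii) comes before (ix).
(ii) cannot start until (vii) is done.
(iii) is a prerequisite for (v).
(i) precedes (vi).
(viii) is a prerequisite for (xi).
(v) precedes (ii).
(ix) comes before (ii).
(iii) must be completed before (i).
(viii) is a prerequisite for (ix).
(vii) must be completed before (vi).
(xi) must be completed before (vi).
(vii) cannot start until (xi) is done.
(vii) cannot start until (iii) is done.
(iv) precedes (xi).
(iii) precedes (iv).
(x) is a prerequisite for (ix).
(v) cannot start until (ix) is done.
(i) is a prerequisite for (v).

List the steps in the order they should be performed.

(iii) has no prerequisites → (iii) first.
(i) needed (iii), now all done → (i).
(x) needed (i), now all done → (x).
(viii) needed (x), now all done → (viii).
That leaves (iv) as the only ready step → (iv).
Next only (xi) has its prerequisites met → (xi).
Next only (vii) has its prerequisites met → (vii).
That leaves (vi) as the only ready step → (vi).
(ix) needed (vii), (vi), (x) and (viii), now all done → (ix).
(v) needed (vii), (i), (iii) and (ix), now all done → (v).
(ii) needed (vii), (xi), (vi), (v) and (ix), now all done → (ii).

(iii) (i) (x) (viii) (iv) (xi) (vii) (vi) (ix) (v) (ii)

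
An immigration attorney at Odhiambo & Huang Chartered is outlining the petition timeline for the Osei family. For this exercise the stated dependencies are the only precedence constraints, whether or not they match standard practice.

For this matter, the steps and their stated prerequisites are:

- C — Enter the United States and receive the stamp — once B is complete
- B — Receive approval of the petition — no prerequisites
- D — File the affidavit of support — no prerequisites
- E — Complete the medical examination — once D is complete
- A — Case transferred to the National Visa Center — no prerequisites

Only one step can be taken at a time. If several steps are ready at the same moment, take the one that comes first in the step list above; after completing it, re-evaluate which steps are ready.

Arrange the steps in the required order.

Nothing is required for B, D and A. B is listed earlier → B first.
C now also ready, so the ready set is {C, D, A}; C is listed earlier → C.
D and A are both available; D is listed earlier → D.
Ready: E and A. E is listed earlier → E.
Next only A has its prerequisites met → A.

B → C → D → E → A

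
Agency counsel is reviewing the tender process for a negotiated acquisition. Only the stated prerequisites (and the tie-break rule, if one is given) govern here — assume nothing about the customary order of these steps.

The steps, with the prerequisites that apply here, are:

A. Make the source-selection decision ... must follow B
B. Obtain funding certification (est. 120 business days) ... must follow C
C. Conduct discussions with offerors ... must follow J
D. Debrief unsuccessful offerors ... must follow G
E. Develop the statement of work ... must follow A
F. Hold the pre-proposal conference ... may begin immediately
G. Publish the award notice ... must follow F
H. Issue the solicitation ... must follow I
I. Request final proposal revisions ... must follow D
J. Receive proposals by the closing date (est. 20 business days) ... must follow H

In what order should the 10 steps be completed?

F → G → D → I → H → J → C → B → A → E

Only F has no prerequisites, so it is first.
G needed F, now all done → G.
Next only D has its prerequisites met → D.
I is the only step now ready → I.
H is the only step now ready → H.
J is the only step now ready → J.
Next only C has its prerequisites met → C.
Next only B has its prerequisites met → B.
A needed B, now all done → A.
Next only E has its prerequisites met → E.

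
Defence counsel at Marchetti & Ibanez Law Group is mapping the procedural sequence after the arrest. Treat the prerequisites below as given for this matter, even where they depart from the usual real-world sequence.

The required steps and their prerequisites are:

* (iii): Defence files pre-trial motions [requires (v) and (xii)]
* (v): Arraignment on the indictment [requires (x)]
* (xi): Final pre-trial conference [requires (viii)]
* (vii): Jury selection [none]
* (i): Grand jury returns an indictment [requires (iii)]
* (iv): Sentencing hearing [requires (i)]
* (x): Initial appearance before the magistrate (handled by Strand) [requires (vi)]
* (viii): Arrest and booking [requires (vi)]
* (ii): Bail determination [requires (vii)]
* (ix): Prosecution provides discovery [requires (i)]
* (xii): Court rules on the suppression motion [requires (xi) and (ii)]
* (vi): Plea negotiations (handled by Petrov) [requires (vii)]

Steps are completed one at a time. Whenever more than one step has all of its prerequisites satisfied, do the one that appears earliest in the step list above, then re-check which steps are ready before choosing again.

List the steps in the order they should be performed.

Only (vii) has no prerequisites, so it is first.
Ready: (ii) and (vi). (ii) is listed earlier → (ii).
(vi) is the only step now ready → (vi).
Now (x) and (viii) have their prerequisites met. (x) is listed earlier, so (x) next.
(v) now also ready, so the ready set is {(v), (viii)}; (v) is listed earlier → (v).
Next only (viii) has its prerequisites met → (viii).
That leaves (xi) as the only ready step → (xi).
That leaves (xii) as the only ready step → (xii).
(iii) needed (v) and (xii), now all done → (iii).
That leaves (i) as the only ready step → (i).
Now (iv) and (ix) have their prerequisites met. (iv) is listed earlier, so (iv) next.
That leaves (ix) as the only ready step → (ix).

(vii) (ii) (vi) (x) (v) (viii) (xi) (xii) (iii) (i) (iv) (ix)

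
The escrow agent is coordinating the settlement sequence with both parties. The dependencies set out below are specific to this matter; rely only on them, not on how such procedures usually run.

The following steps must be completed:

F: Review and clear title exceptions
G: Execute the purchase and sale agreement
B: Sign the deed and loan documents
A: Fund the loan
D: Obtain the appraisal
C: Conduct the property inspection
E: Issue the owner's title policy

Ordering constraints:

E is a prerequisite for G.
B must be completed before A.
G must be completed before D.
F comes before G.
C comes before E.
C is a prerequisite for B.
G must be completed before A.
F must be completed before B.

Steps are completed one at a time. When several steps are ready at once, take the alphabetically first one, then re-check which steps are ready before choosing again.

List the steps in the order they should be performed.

C, E, F, B, G, A, D

C and F have no prerequisites; C has the earlier label, so C is first.
E now also ready, so the ready set is {E, F}; E has the earlier label → E.
Next only F has its prerequisites met → F.
Now B and G have their prerequisites met. B has the earlier label, so B next.
G is the only step now ready → G.
A and D are both available; A has the earlier label → A.
That leaves D as the only ready step → D.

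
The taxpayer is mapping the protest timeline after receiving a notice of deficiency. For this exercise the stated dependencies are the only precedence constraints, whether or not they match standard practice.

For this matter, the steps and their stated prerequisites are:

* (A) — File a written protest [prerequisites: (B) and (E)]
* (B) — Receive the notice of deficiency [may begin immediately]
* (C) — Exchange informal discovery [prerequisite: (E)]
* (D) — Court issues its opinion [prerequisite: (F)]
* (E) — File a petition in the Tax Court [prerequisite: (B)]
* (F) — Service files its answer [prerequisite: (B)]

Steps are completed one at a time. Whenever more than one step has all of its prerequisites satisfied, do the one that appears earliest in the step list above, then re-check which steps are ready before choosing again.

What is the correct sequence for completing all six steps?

(B) is the only step with nothing outstanding, so it goes first.
Ready: (E) and (F). (E) is listed earlier → (E).
(A) and (C) now also ready, so the ready set is {(A), (C), (F)}; (A) is listed earlier → (A).
Ready: (C) and (F). (C) is listed earlier → (C).
(F) needed (B), now all done → (F).
(D) needed (F), now all done → (D).

(B) (E) (A) (C) (F) (D)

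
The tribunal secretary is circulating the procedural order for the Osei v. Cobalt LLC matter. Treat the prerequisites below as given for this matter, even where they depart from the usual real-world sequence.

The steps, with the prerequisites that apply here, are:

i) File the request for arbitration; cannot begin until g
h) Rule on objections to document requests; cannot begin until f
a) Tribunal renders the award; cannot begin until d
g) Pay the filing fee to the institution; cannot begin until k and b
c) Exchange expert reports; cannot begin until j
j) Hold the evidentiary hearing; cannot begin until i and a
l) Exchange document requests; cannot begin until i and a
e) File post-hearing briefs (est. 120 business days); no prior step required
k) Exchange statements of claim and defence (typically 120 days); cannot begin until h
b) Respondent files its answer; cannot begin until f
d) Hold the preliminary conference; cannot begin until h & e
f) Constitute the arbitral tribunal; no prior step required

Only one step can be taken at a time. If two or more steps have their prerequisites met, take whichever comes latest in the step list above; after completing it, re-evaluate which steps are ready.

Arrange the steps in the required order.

f → b → e → h → d → k → g → a → i → l → j → c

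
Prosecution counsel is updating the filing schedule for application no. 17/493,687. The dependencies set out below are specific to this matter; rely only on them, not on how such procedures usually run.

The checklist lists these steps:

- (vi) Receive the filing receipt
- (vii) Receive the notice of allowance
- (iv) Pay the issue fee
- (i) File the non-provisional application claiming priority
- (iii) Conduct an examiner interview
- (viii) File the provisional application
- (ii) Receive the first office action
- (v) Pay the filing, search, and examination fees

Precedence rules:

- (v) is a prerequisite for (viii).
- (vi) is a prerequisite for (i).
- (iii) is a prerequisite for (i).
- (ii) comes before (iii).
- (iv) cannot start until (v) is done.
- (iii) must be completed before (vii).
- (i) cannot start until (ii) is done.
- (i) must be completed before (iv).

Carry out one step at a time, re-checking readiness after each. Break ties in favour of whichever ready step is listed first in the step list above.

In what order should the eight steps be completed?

Nothing is required for (vi), (ii) and (v). (vi) is listed earlier → (vi) first.
(ii) and (v) are both available; (ii) is listed earlier → (ii).
Now (iii) and (v) have their prerequisites met. (iii) is listed earlier, so (iii) next.
(vii) and (i) now also ready, so the ready set is {(vii), (i), (v)}; (vii) is listed earlier → (vii).
(i) and (v) are both available; (i) is listed earlier → (i).
(v) is the only step now ready → (v).
(iv) and (viii) are both available; (iv) is listed earlier → (iv).
(viii) needed (v), now all done → (viii).

(vi), (ii), (iii), (vii), (i), (v), (iv), (viii)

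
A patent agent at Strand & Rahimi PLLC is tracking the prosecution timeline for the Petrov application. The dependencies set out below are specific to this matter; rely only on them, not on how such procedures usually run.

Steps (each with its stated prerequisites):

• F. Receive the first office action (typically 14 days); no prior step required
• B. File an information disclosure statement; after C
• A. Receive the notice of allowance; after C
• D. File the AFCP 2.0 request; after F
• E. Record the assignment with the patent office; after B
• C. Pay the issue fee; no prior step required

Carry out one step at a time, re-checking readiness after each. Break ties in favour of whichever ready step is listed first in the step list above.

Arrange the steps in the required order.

F → D → C → B → A → E

F and C have no prerequisites; F is listed earlier, so F is first.
D and C are both available; D is listed earlier → D.
That leaves C as the only ready step → C.
Ready: B and A. B is listed earlier → B.
A and E are both available; A is listed earlier → A.
E needed B, now all done → E.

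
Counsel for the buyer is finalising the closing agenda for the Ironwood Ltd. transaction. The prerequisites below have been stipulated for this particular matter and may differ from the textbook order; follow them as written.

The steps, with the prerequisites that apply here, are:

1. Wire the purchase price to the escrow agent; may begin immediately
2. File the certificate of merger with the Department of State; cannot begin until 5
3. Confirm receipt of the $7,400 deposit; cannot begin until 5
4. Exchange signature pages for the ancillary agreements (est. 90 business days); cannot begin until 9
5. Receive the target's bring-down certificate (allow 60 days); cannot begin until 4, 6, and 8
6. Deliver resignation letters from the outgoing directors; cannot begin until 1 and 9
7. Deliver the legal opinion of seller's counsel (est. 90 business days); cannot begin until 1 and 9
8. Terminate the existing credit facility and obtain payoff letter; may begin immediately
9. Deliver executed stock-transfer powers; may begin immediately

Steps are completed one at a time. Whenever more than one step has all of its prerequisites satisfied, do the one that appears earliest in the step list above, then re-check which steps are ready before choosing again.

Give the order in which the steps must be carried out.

1, 8, 9, 4, 6, 5, 2, 3, 7

Nothing is required for 1, 8 and 9. 1 is listed earlier → 1 first.
8 and 9 are both available; 8 is listed earlier → 8.
9 is the only step now ready → 9.
4, 6 and 7 are all available; 4 is listed earlier → 4.
Ready: 6 and 7. 6 is listed earlier → 6.
5 now also ready, so the ready set is {5, 7}; 5 is listed earlier → 5.
Now 2, 3 and 7 have their prerequisites met. 2 is listed earlier, so 2 next.
3 and 7 are both available; 3 is listed earlier → 3.
7 needed 1 and 9, now all done → 7.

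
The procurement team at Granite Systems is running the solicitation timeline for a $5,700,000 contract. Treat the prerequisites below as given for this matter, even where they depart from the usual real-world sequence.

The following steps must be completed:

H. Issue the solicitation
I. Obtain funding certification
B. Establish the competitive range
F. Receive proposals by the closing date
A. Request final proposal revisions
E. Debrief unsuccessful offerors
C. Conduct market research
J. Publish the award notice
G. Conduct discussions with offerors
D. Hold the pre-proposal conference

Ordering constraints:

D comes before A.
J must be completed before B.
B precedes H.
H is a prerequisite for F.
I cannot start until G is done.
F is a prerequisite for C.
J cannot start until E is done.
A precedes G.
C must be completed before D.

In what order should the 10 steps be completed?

E → J → B → H → F → C → D → A → G → I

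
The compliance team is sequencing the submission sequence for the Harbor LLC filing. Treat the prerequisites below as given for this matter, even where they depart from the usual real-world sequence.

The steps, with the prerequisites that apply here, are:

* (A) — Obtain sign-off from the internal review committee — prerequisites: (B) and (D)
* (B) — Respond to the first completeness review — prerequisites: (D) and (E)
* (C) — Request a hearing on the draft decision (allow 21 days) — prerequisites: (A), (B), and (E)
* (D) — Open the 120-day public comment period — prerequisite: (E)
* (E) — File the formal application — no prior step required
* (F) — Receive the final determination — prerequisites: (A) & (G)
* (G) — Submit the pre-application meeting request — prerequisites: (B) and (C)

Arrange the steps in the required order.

(E) has no prerequisites → (E) first.
That leaves (D) as the only ready step → (D).
That leaves (B) as the only ready step → (B).
(A) needed (B) and (D), now all done → (A).
That leaves (C) as the only ready step → (C).
(G) needed (B) and (C), now all done → (G).
(F) needed (A) and (G), now all done → (F).

(E), (D), (B), (A), (C), (G), (F)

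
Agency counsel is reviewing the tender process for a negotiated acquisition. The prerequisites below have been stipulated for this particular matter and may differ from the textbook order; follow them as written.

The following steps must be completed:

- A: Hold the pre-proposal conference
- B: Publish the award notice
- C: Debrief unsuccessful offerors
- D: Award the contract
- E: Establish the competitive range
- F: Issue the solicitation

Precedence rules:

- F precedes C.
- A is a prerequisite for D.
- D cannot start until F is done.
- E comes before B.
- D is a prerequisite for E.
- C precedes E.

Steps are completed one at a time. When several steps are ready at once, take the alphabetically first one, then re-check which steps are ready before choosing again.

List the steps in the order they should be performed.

A → F → C → D → E → B

Nothing is required for A and F. A has the earlier label → A first.
That leaves F as the only ready step → F.
C and D are both available; C has the earlier label → C.
That leaves D as the only ready step → D.
Next only E has its prerequisites met → E.
B needed E, now all done → B.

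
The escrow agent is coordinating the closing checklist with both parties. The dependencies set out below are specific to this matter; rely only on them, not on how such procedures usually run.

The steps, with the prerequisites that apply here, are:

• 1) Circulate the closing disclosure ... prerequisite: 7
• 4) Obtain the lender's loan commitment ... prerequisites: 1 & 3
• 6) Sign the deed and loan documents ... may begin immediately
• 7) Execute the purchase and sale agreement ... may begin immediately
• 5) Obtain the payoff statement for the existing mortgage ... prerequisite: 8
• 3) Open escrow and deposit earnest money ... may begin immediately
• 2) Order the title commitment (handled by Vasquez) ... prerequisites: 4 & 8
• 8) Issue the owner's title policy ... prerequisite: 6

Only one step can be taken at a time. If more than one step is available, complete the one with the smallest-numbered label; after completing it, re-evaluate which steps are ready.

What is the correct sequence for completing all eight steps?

3, 6 and 7 have no prerequisites; 3 has the earlier label, so 3 is first.
6 and 7 are both available; 6 has the earlier label → 6.
Now 7 and 8 have their prerequisites met. 7 has the earlier label, so 7 next.
1 and 8 are both available; 1 has the earlier label → 1.
4 now also ready, so the ready set is {4, 8}; 4 has the earlier label → 4.
8 needed 6, now all done → 8.
Now 2 and 5 have their prerequisites met. 2 has the earlier label, so 2 next.
5 needed 8, now all done → 5.

3 → 6 → 7 → 1 → 4 → 8 → 2 → 5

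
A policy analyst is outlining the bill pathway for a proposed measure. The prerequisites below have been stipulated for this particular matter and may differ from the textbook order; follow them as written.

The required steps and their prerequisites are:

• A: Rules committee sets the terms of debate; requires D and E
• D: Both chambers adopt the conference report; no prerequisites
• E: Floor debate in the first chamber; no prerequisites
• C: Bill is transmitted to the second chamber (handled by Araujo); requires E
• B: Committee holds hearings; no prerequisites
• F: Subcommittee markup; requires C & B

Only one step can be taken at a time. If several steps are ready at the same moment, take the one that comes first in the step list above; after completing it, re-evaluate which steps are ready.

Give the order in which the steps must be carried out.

D, E and B have no prerequisites; D is listed earlier, so D is first.
Now E and B have their prerequisites met. E is listed earlier, so E next.
Ready: A, C and B. A is listed earlier → A.
Now C and B have their prerequisites met. C is listed earlier, so C next.
That leaves B as the only ready step → B.
F is the only step now ready → F.

D E A C B F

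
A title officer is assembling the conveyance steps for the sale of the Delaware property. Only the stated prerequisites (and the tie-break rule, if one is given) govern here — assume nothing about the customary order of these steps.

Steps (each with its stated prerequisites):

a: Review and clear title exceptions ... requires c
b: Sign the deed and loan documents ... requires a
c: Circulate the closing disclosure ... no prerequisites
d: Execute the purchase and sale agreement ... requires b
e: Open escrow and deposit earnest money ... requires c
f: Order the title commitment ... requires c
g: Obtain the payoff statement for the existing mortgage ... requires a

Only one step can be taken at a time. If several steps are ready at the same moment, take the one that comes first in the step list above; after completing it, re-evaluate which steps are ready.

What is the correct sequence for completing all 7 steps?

c has no prerequisites → c first.
Ready: a, e and f. a is listed earlier → a.
b, e, f and g are all available; b is listed earlier → b.
Ready: d, e, f and g. d is listed earlier → d.
Ready: e, f and g. e is listed earlier → e.
Ready: f and g. f is listed earlier → f.
g is the only step now ready → g.

c a b d e f g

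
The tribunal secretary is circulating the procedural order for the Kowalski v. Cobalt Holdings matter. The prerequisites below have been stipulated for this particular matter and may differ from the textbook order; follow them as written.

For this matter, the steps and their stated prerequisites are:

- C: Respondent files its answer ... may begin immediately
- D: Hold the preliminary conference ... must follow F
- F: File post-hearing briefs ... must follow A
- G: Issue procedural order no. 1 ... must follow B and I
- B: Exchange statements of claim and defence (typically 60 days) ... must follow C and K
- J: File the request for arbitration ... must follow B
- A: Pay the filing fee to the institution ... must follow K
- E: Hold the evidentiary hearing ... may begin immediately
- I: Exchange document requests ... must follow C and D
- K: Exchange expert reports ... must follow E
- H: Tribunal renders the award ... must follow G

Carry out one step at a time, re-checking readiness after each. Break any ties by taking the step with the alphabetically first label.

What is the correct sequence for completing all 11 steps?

C, E, K, A, B, F, D, I, G, H, J

Nothing is required for C and E. C has the earlier label → C first.
Next only E has its prerequisites met → E.
That leaves K as the only ready step → K.
Ready: A and B. A has the earlier label → A.
Now B and F have their prerequisites met. B has the earlier label, so B next.
J now also ready, so the ready set is {F, J}; F has the earlier label → F.
Ready: D and J. D has the earlier label → D.
I now also ready, so the ready set is {I, J}; I has the earlier label → I.
G now also ready, so the ready set is {G, J}; G has the earlier label → G.
H and J are both available; H has the earlier label → H.
That leaves J as the only ready step → J.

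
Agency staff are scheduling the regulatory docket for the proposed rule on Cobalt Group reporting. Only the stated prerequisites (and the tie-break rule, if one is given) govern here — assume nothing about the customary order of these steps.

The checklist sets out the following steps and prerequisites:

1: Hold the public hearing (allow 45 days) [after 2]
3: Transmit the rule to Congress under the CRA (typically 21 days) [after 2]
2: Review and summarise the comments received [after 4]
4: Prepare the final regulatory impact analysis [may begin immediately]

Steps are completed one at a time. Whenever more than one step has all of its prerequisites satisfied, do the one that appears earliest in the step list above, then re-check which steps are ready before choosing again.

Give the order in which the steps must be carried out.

4 → 2 → 1 → 3

4 is the only step with nothing outstanding, so it goes first.
2 is the only step now ready → 2.
Now 1 and 3 have their prerequisites met. 1 is listed earlier, so 1 next.
Next only 3 has its prerequisites met → 3.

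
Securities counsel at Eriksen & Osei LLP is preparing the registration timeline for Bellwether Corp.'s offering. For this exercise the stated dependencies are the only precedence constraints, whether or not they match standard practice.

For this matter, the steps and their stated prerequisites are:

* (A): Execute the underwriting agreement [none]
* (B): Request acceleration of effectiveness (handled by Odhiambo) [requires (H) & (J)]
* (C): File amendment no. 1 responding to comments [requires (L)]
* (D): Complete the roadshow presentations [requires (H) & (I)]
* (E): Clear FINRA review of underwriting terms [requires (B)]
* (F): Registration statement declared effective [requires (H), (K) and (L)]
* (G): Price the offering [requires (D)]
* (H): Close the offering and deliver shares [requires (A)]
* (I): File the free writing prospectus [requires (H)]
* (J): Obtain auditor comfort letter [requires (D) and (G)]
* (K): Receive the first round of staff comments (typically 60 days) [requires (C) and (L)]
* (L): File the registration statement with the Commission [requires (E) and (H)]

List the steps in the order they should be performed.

(A), (H), (I), (D), (G), (J), (B), (E), (L), (C), (K), (F)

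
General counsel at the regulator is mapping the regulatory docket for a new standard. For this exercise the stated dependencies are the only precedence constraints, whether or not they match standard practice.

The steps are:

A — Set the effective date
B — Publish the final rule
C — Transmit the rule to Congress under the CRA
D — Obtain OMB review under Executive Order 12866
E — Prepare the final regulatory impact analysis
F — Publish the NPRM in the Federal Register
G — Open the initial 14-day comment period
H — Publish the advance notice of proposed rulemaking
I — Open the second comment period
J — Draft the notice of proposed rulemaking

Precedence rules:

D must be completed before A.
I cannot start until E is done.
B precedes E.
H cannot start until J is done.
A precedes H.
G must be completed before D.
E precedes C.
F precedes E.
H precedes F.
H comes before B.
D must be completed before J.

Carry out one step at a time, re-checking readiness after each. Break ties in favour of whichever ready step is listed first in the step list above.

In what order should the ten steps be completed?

G, D, A, J, H, B, F, E, C, I

G is the only step with nothing outstanding, so it goes first.
That leaves D as the only ready step → D.
Ready: A and J. A is listed earlier → A.
That leaves J as the only ready step → J.
H needed A and J, now all done → H.
B and F are both available; B is listed earlier → B.
F is the only step now ready → F.
E needed B and F, now all done → E.
Now C and I have their prerequisites met. C is listed earlier, so C next.
I needed E, now all done → I.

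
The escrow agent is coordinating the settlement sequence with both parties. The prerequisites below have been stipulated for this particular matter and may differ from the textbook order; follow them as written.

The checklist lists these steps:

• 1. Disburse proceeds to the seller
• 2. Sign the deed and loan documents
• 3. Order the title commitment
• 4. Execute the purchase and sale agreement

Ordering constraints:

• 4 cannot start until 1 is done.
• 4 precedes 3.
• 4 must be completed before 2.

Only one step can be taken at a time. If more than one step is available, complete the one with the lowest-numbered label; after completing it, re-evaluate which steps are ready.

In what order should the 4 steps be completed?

1 4 2 3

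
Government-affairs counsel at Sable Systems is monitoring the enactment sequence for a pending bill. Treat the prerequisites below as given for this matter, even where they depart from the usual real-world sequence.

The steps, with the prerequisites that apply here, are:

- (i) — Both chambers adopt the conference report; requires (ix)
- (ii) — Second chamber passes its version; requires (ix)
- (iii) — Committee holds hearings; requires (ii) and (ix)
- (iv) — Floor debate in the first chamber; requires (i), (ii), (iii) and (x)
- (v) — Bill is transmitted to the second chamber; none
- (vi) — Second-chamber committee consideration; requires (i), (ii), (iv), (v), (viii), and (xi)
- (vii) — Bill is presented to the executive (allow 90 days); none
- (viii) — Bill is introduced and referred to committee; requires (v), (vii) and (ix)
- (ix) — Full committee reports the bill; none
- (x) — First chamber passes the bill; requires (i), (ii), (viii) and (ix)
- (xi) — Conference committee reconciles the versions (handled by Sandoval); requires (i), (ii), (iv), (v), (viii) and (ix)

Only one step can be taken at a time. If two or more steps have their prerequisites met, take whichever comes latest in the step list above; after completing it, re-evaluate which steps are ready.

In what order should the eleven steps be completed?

(ix), (vii), (v), (viii), (ii), (iii), (i), (x), (iv), (xi), (vi)

(ix), (vii) and (v) have no prerequisites; (ix) is listed later, so (ix) is first.
Ready: (vii), (v), (ii) and (i). (vii) is listed later → (vii).
Now (v), (ii) and (i) have their prerequisites met. (v) is listed later, so (v) next.
Ready: (viii), (ii) and (i). (viii) is listed later → (viii).
(ii) and (i) are both available; (ii) is listed later → (ii).
Ready: (iii) and (i). (iii) is listed later → (iii).
(i) needed (ix), now all done → (i).
Next only (x) has its prerequisites met → (x).
That leaves (iv) as the only ready step → (iv).
(xi) needed (ix), (viii), (v), (iv), (ii) and (i), now all done → (xi).
(vi) needed (xi), (viii), (v), (iv), (ii) and (i), now all done → (vi).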